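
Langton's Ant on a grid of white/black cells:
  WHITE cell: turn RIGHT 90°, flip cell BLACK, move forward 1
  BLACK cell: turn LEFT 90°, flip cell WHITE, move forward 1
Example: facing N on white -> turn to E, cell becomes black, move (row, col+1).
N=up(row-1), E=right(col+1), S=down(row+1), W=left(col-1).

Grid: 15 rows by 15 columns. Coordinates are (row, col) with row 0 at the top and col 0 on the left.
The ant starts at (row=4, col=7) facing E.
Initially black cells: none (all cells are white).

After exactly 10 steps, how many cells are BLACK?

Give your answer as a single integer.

Step 1: on WHITE (4,7): turn R to S, flip to black, move to (5,7). |black|=1
Step 2: on WHITE (5,7): turn R to W, flip to black, move to (5,6). |black|=2
Step 3: on WHITE (5,6): turn R to N, flip to black, move to (4,6). |black|=3
Step 4: on WHITE (4,6): turn R to E, flip to black, move to (4,7). |black|=4
Step 5: on BLACK (4,7): turn L to N, flip to white, move to (3,7). |black|=3
Step 6: on WHITE (3,7): turn R to E, flip to black, move to (3,8). |black|=4
Step 7: on WHITE (3,8): turn R to S, flip to black, move to (4,8). |black|=5
Step 8: on WHITE (4,8): turn R to W, flip to black, move to (4,7). |black|=6
Step 9: on WHITE (4,7): turn R to N, flip to black, move to (3,7). |black|=7
Step 10: on BLACK (3,7): turn L to W, flip to white, move to (3,6). |black|=6

Answer: 6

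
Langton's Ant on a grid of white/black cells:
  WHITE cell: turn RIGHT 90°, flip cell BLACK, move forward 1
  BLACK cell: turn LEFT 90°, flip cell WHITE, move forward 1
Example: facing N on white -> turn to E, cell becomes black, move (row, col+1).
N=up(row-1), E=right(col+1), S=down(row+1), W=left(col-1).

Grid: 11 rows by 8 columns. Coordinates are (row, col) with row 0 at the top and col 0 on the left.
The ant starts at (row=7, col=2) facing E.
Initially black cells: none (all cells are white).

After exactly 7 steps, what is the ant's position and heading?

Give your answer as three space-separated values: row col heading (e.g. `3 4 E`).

Step 1: on WHITE (7,2): turn R to S, flip to black, move to (8,2). |black|=1
Step 2: on WHITE (8,2): turn R to W, flip to black, move to (8,1). |black|=2
Step 3: on WHITE (8,1): turn R to N, flip to black, move to (7,1). |black|=3
Step 4: on WHITE (7,1): turn R to E, flip to black, move to (7,2). |black|=4
Step 5: on BLACK (7,2): turn L to N, flip to white, move to (6,2). |black|=3
Step 6: on WHITE (6,2): turn R to E, flip to black, move to (6,3). |black|=4
Step 7: on WHITE (6,3): turn R to S, flip to black, move to (7,3). |black|=5

Answer: 7 3 S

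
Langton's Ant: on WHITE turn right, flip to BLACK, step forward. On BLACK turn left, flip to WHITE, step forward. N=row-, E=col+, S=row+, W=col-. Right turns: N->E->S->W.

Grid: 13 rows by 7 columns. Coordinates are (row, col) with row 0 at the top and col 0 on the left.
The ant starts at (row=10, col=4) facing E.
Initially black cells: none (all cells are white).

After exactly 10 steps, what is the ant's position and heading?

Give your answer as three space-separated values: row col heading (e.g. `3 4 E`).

Answer: 9 3 W

Derivation:
Step 1: on WHITE (10,4): turn R to S, flip to black, move to (11,4). |black|=1
Step 2: on WHITE (11,4): turn R to W, flip to black, move to (11,3). |black|=2
Step 3: on WHITE (11,3): turn R to N, flip to black, move to (10,3). |black|=3
Step 4: on WHITE (10,3): turn R to E, flip to black, move to (10,4). |black|=4
Step 5: on BLACK (10,4): turn L to N, flip to white, move to (9,4). |black|=3
Step 6: on WHITE (9,4): turn R to E, flip to black, move to (9,5). |black|=4
Step 7: on WHITE (9,5): turn R to S, flip to black, move to (10,5). |black|=5
Step 8: on WHITE (10,5): turn R to W, flip to black, move to (10,4). |black|=6
Step 9: on WHITE (10,4): turn R to N, flip to black, move to (9,4). |black|=7
Step 10: on BLACK (9,4): turn L to W, flip to white, move to (9,3). |black|=6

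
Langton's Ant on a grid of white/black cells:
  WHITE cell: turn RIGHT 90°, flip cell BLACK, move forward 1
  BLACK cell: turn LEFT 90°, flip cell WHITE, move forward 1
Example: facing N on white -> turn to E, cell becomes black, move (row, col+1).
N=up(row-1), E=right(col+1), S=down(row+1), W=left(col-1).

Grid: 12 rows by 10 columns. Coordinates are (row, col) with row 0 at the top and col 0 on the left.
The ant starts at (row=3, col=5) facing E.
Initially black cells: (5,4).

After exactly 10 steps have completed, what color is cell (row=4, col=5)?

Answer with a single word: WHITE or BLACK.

Step 1: on WHITE (3,5): turn R to S, flip to black, move to (4,5). |black|=2
Step 2: on WHITE (4,5): turn R to W, flip to black, move to (4,4). |black|=3
Step 3: on WHITE (4,4): turn R to N, flip to black, move to (3,4). |black|=4
Step 4: on WHITE (3,4): turn R to E, flip to black, move to (3,5). |black|=5
Step 5: on BLACK (3,5): turn L to N, flip to white, move to (2,5). |black|=4
Step 6: on WHITE (2,5): turn R to E, flip to black, move to (2,6). |black|=5
Step 7: on WHITE (2,6): turn R to S, flip to black, move to (3,6). |black|=6
Step 8: on WHITE (3,6): turn R to W, flip to black, move to (3,5). |black|=7
Step 9: on WHITE (3,5): turn R to N, flip to black, move to (2,5). |black|=8
Step 10: on BLACK (2,5): turn L to W, flip to white, move to (2,4). |black|=7

Answer: BLACK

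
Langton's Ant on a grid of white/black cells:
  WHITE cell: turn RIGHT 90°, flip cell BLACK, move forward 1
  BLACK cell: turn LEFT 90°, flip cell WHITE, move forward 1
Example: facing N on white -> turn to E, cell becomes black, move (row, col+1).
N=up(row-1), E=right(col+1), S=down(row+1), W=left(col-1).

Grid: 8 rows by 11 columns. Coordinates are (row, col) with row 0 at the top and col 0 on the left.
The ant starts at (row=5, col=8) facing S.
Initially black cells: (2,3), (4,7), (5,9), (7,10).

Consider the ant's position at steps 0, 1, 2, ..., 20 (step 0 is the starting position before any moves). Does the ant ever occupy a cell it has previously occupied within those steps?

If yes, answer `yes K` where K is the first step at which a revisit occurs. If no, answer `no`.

Answer: yes 6

Derivation:
Step 1: on WHITE (5,8): turn R to W, flip to black, move to (5,7). |black|=5 — new cell
Step 2: on WHITE (5,7): turn R to N, flip to black, move to (4,7). |black|=6 — new cell
Step 3: on BLACK (4,7): turn L to W, flip to white, move to (4,6). |black|=5 — new cell
Step 4: on WHITE (4,6): turn R to N, flip to black, move to (3,6). |black|=6 — new cell
Step 5: on WHITE (3,6): turn R to E, flip to black, move to (3,7). |black|=7 — new cell
Step 6: on WHITE (3,7): turn R to S, flip to black, move to (4,7). |black|=8 — REVISIT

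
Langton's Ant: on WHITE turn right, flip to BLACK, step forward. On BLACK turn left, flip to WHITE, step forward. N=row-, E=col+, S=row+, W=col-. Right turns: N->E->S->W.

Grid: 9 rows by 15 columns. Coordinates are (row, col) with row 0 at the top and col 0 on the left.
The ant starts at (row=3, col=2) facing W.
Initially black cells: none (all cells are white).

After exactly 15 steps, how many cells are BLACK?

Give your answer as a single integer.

Step 1: on WHITE (3,2): turn R to N, flip to black, move to (2,2). |black|=1
Step 2: on WHITE (2,2): turn R to E, flip to black, move to (2,3). |black|=2
Step 3: on WHITE (2,3): turn R to S, flip to black, move to (3,3). |black|=3
Step 4: on WHITE (3,3): turn R to W, flip to black, move to (3,2). |black|=4
Step 5: on BLACK (3,2): turn L to S, flip to white, move to (4,2). |black|=3
Step 6: on WHITE (4,2): turn R to W, flip to black, move to (4,1). |black|=4
Step 7: on WHITE (4,1): turn R to N, flip to black, move to (3,1). |black|=5
Step 8: on WHITE (3,1): turn R to E, flip to black, move to (3,2). |black|=6
Step 9: on WHITE (3,2): turn R to S, flip to black, move to (4,2). |black|=7
Step 10: on BLACK (4,2): turn L to E, flip to white, move to (4,3). |black|=6
Step 11: on WHITE (4,3): turn R to S, flip to black, move to (5,3). |black|=7
Step 12: on WHITE (5,3): turn R to W, flip to black, move to (5,2). |black|=8
Step 13: on WHITE (5,2): turn R to N, flip to black, move to (4,2). |black|=9
Step 14: on WHITE (4,2): turn R to E, flip to black, move to (4,3). |black|=10
Step 15: on BLACK (4,3): turn L to N, flip to white, move to (3,3). |black|=9

Answer: 9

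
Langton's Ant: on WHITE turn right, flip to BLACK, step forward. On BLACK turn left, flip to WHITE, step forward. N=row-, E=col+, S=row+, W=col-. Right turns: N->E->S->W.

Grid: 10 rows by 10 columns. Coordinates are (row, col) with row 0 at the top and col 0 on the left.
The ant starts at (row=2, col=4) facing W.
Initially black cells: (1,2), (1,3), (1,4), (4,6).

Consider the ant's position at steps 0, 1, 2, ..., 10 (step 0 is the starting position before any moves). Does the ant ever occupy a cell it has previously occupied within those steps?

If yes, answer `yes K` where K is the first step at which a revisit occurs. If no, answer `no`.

Step 1: on WHITE (2,4): turn R to N, flip to black, move to (1,4). |black|=5 — new cell
Step 2: on BLACK (1,4): turn L to W, flip to white, move to (1,3). |black|=4 — new cell
Step 3: on BLACK (1,3): turn L to S, flip to white, move to (2,3). |black|=3 — new cell
Step 4: on WHITE (2,3): turn R to W, flip to black, move to (2,2). |black|=4 — new cell
Step 5: on WHITE (2,2): turn R to N, flip to black, move to (1,2). |black|=5 — new cell
Step 6: on BLACK (1,2): turn L to W, flip to white, move to (1,1). |black|=4 — new cell
Step 7: on WHITE (1,1): turn R to N, flip to black, move to (0,1). |black|=5 — new cell
Step 8: on WHITE (0,1): turn R to E, flip to black, move to (0,2). |black|=6 — new cell
Step 9: on WHITE (0,2): turn R to S, flip to black, move to (1,2). |black|=7 — REVISIT

Answer: yes 9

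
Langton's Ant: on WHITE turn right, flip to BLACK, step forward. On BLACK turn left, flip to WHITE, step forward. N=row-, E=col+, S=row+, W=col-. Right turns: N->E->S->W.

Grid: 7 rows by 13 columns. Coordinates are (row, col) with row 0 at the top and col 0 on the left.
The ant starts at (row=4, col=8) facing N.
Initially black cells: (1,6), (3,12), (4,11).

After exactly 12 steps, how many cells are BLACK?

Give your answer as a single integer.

Step 1: on WHITE (4,8): turn R to E, flip to black, move to (4,9). |black|=4
Step 2: on WHITE (4,9): turn R to S, flip to black, move to (5,9). |black|=5
Step 3: on WHITE (5,9): turn R to W, flip to black, move to (5,8). |black|=6
Step 4: on WHITE (5,8): turn R to N, flip to black, move to (4,8). |black|=7
Step 5: on BLACK (4,8): turn L to W, flip to white, move to (4,7). |black|=6
Step 6: on WHITE (4,7): turn R to N, flip to black, move to (3,7). |black|=7
Step 7: on WHITE (3,7): turn R to E, flip to black, move to (3,8). |black|=8
Step 8: on WHITE (3,8): turn R to S, flip to black, move to (4,8). |black|=9
Step 9: on WHITE (4,8): turn R to W, flip to black, move to (4,7). |black|=10
Step 10: on BLACK (4,7): turn L to S, flip to white, move to (5,7). |black|=9
Step 11: on WHITE (5,7): turn R to W, flip to black, move to (5,6). |black|=10
Step 12: on WHITE (5,6): turn R to N, flip to black, move to (4,6). |black|=11

Answer: 11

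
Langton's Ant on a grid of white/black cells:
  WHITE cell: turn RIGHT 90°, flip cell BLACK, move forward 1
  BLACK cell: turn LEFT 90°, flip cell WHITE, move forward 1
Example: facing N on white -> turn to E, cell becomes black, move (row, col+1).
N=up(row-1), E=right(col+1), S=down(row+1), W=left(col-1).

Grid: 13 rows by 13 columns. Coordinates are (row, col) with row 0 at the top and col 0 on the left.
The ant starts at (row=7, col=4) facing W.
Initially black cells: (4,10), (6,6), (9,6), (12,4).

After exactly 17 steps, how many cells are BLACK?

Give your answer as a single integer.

Step 1: on WHITE (7,4): turn R to N, flip to black, move to (6,4). |black|=5
Step 2: on WHITE (6,4): turn R to E, flip to black, move to (6,5). |black|=6
Step 3: on WHITE (6,5): turn R to S, flip to black, move to (7,5). |black|=7
Step 4: on WHITE (7,5): turn R to W, flip to black, move to (7,4). |black|=8
Step 5: on BLACK (7,4): turn L to S, flip to white, move to (8,4). |black|=7
Step 6: on WHITE (8,4): turn R to W, flip to black, move to (8,3). |black|=8
Step 7: on WHITE (8,3): turn R to N, flip to black, move to (7,3). |black|=9
Step 8: on WHITE (7,3): turn R to E, flip to black, move to (7,4). |black|=10
Step 9: on WHITE (7,4): turn R to S, flip to black, move to (8,4). |black|=11
Step 10: on BLACK (8,4): turn L to E, flip to white, move to (8,5). |black|=10
Step 11: on WHITE (8,5): turn R to S, flip to black, move to (9,5). |black|=11
Step 12: on WHITE (9,5): turn R to W, flip to black, move to (9,4). |black|=12
Step 13: on WHITE (9,4): turn R to N, flip to black, move to (8,4). |black|=13
Step 14: on WHITE (8,4): turn R to E, flip to black, move to (8,5). |black|=14
Step 15: on BLACK (8,5): turn L to N, flip to white, move to (7,5). |black|=13
Step 16: on BLACK (7,5): turn L to W, flip to white, move to (7,4). |black|=12
Step 17: on BLACK (7,4): turn L to S, flip to white, move to (8,4). |black|=11

Answer: 11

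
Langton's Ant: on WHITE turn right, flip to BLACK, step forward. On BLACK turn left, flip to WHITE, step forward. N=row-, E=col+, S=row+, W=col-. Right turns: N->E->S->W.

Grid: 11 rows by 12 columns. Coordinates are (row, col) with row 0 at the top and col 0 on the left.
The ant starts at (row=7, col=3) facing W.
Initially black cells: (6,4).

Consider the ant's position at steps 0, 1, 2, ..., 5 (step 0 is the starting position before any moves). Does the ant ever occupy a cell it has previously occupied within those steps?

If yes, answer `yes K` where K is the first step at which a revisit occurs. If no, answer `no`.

Answer: no

Derivation:
Step 1: on WHITE (7,3): turn R to N, flip to black, move to (6,3). |black|=2 — new cell
Step 2: on WHITE (6,3): turn R to E, flip to black, move to (6,4). |black|=3 — new cell
Step 3: on BLACK (6,4): turn L to N, flip to white, move to (5,4). |black|=2 — new cell
Step 4: on WHITE (5,4): turn R to E, flip to black, move to (5,5). |black|=3 — new cell
Step 5: on WHITE (5,5): turn R to S, flip to black, move to (6,5). |black|=4 — new cell
No revisit within 5 steps.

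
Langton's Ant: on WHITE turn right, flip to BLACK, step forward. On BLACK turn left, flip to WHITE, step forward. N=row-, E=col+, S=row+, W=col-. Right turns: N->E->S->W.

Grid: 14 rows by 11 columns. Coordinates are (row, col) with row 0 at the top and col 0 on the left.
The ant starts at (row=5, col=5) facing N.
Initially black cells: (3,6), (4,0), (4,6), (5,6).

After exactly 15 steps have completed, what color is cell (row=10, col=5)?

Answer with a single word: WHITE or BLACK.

Answer: WHITE

Derivation:
Step 1: on WHITE (5,5): turn R to E, flip to black, move to (5,6). |black|=5
Step 2: on BLACK (5,6): turn L to N, flip to white, move to (4,6). |black|=4
Step 3: on BLACK (4,6): turn L to W, flip to white, move to (4,5). |black|=3
Step 4: on WHITE (4,5): turn R to N, flip to black, move to (3,5). |black|=4
Step 5: on WHITE (3,5): turn R to E, flip to black, move to (3,6). |black|=5
Step 6: on BLACK (3,6): turn L to N, flip to white, move to (2,6). |black|=4
Step 7: on WHITE (2,6): turn R to E, flip to black, move to (2,7). |black|=5
Step 8: on WHITE (2,7): turn R to S, flip to black, move to (3,7). |black|=6
Step 9: on WHITE (3,7): turn R to W, flip to black, move to (3,6). |black|=7
Step 10: on WHITE (3,6): turn R to N, flip to black, move to (2,6). |black|=8
Step 11: on BLACK (2,6): turn L to W, flip to white, move to (2,5). |black|=7
Step 12: on WHITE (2,5): turn R to N, flip to black, move to (1,5). |black|=8
Step 13: on WHITE (1,5): turn R to E, flip to black, move to (1,6). |black|=9
Step 14: on WHITE (1,6): turn R to S, flip to black, move to (2,6). |black|=10
Step 15: on WHITE (2,6): turn R to W, flip to black, move to (2,5). |black|=11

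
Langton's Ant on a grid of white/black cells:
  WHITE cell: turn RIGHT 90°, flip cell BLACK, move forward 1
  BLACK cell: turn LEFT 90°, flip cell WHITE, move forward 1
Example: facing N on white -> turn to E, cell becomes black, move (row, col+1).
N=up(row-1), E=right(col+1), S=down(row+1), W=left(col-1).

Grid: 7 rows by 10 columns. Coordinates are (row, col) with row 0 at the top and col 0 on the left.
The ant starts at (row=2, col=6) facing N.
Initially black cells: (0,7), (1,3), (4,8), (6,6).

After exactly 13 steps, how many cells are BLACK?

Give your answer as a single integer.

Step 1: on WHITE (2,6): turn R to E, flip to black, move to (2,7). |black|=5
Step 2: on WHITE (2,7): turn R to S, flip to black, move to (3,7). |black|=6
Step 3: on WHITE (3,7): turn R to W, flip to black, move to (3,6). |black|=7
Step 4: on WHITE (3,6): turn R to N, flip to black, move to (2,6). |black|=8
Step 5: on BLACK (2,6): turn L to W, flip to white, move to (2,5). |black|=7
Step 6: on WHITE (2,5): turn R to N, flip to black, move to (1,5). |black|=8
Step 7: on WHITE (1,5): turn R to E, flip to black, move to (1,6). |black|=9
Step 8: on WHITE (1,6): turn R to S, flip to black, move to (2,6). |black|=10
Step 9: on WHITE (2,6): turn R to W, flip to black, move to (2,5). |black|=11
Step 10: on BLACK (2,5): turn L to S, flip to white, move to (3,5). |black|=10
Step 11: on WHITE (3,5): turn R to W, flip to black, move to (3,4). |black|=11
Step 12: on WHITE (3,4): turn R to N, flip to black, move to (2,4). |black|=12
Step 13: on WHITE (2,4): turn R to E, flip to black, move to (2,5). |black|=13

Answer: 13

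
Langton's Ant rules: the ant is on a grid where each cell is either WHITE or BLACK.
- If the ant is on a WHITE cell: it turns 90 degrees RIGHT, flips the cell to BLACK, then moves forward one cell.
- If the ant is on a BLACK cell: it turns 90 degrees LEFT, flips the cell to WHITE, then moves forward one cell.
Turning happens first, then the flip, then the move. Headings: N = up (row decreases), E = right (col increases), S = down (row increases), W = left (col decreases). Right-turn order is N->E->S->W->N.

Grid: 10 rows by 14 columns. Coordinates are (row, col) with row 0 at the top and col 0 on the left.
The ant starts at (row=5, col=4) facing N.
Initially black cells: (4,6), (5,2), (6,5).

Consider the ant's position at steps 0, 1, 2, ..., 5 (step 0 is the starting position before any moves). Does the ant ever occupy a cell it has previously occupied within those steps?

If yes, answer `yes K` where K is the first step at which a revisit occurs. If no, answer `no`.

Answer: no

Derivation:
Step 1: on WHITE (5,4): turn R to E, flip to black, move to (5,5). |black|=4 — new cell
Step 2: on WHITE (5,5): turn R to S, flip to black, move to (6,5). |black|=5 — new cell
Step 3: on BLACK (6,5): turn L to E, flip to white, move to (6,6). |black|=4 — new cell
Step 4: on WHITE (6,6): turn R to S, flip to black, move to (7,6). |black|=5 — new cell
Step 5: on WHITE (7,6): turn R to W, flip to black, move to (7,5). |black|=6 — new cell
No revisit within 5 steps.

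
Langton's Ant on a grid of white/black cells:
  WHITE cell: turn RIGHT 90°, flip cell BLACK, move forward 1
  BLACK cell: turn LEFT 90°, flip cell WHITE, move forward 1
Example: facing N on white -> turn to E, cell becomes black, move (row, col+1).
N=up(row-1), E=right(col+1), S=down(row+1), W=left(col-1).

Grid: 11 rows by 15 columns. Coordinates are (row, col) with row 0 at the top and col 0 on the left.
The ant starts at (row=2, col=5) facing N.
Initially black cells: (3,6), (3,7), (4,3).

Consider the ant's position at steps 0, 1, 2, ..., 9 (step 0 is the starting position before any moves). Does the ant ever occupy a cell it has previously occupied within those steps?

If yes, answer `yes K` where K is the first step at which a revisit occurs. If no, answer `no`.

Answer: yes 7

Derivation:
Step 1: on WHITE (2,5): turn R to E, flip to black, move to (2,6). |black|=4 — new cell
Step 2: on WHITE (2,6): turn R to S, flip to black, move to (3,6). |black|=5 — new cell
Step 3: on BLACK (3,6): turn L to E, flip to white, move to (3,7). |black|=4 — new cell
Step 4: on BLACK (3,7): turn L to N, flip to white, move to (2,7). |black|=3 — new cell
Step 5: on WHITE (2,7): turn R to E, flip to black, move to (2,8). |black|=4 — new cell
Step 6: on WHITE (2,8): turn R to S, flip to black, move to (3,8). |black|=5 — new cell
Step 7: on WHITE (3,8): turn R to W, flip to black, move to (3,7). |black|=6 — REVISIT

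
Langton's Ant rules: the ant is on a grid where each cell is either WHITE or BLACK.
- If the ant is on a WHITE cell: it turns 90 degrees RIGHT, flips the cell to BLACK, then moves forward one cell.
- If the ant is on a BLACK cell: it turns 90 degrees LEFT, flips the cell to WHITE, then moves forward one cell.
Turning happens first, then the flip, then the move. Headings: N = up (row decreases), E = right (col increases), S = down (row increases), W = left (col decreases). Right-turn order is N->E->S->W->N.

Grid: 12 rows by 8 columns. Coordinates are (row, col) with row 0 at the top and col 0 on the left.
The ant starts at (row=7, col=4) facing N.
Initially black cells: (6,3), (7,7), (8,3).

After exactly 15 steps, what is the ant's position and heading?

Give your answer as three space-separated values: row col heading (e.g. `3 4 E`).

Step 1: on WHITE (7,4): turn R to E, flip to black, move to (7,5). |black|=4
Step 2: on WHITE (7,5): turn R to S, flip to black, move to (8,5). |black|=5
Step 3: on WHITE (8,5): turn R to W, flip to black, move to (8,4). |black|=6
Step 4: on WHITE (8,4): turn R to N, flip to black, move to (7,4). |black|=7
Step 5: on BLACK (7,4): turn L to W, flip to white, move to (7,3). |black|=6
Step 6: on WHITE (7,3): turn R to N, flip to black, move to (6,3). |black|=7
Step 7: on BLACK (6,3): turn L to W, flip to white, move to (6,2). |black|=6
Step 8: on WHITE (6,2): turn R to N, flip to black, move to (5,2). |black|=7
Step 9: on WHITE (5,2): turn R to E, flip to black, move to (5,3). |black|=8
Step 10: on WHITE (5,3): turn R to S, flip to black, move to (6,3). |black|=9
Step 11: on WHITE (6,3): turn R to W, flip to black, move to (6,2). |black|=10
Step 12: on BLACK (6,2): turn L to S, flip to white, move to (7,2). |black|=9
Step 13: on WHITE (7,2): turn R to W, flip to black, move to (7,1). |black|=10
Step 14: on WHITE (7,1): turn R to N, flip to black, move to (6,1). |black|=11
Step 15: on WHITE (6,1): turn R to E, flip to black, move to (6,2). |black|=12

Answer: 6 2 E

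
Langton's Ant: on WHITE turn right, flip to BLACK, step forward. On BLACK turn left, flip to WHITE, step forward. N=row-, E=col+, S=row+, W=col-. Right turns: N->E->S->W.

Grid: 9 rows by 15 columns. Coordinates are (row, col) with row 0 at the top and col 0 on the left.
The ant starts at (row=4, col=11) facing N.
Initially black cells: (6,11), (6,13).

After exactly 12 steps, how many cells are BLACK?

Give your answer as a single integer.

Answer: 10

Derivation:
Step 1: on WHITE (4,11): turn R to E, flip to black, move to (4,12). |black|=3
Step 2: on WHITE (4,12): turn R to S, flip to black, move to (5,12). |black|=4
Step 3: on WHITE (5,12): turn R to W, flip to black, move to (5,11). |black|=5
Step 4: on WHITE (5,11): turn R to N, flip to black, move to (4,11). |black|=6
Step 5: on BLACK (4,11): turn L to W, flip to white, move to (4,10). |black|=5
Step 6: on WHITE (4,10): turn R to N, flip to black, move to (3,10). |black|=6
Step 7: on WHITE (3,10): turn R to E, flip to black, move to (3,11). |black|=7
Step 8: on WHITE (3,11): turn R to S, flip to black, move to (4,11). |black|=8
Step 9: on WHITE (4,11): turn R to W, flip to black, move to (4,10). |black|=9
Step 10: on BLACK (4,10): turn L to S, flip to white, move to (5,10). |black|=8
Step 11: on WHITE (5,10): turn R to W, flip to black, move to (5,9). |black|=9
Step 12: on WHITE (5,9): turn R to N, flip to black, move to (4,9). |black|=10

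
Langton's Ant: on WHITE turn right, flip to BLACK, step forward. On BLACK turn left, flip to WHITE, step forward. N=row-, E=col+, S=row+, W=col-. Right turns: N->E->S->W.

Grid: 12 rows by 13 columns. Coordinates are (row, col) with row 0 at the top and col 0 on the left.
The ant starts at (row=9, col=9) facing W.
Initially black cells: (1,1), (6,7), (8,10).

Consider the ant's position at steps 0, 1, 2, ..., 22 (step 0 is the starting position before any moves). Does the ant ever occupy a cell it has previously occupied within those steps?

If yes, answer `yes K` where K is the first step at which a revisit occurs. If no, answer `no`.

Answer: yes 6

Derivation:
Step 1: on WHITE (9,9): turn R to N, flip to black, move to (8,9). |black|=4 — new cell
Step 2: on WHITE (8,9): turn R to E, flip to black, move to (8,10). |black|=5 — new cell
Step 3: on BLACK (8,10): turn L to N, flip to white, move to (7,10). |black|=4 — new cell
Step 4: on WHITE (7,10): turn R to E, flip to black, move to (7,11). |black|=5 — new cell
Step 5: on WHITE (7,11): turn R to S, flip to black, move to (8,11). |black|=6 — new cell
Step 6: on WHITE (8,11): turn R to W, flip to black, move to (8,10). |black|=7 — REVISIT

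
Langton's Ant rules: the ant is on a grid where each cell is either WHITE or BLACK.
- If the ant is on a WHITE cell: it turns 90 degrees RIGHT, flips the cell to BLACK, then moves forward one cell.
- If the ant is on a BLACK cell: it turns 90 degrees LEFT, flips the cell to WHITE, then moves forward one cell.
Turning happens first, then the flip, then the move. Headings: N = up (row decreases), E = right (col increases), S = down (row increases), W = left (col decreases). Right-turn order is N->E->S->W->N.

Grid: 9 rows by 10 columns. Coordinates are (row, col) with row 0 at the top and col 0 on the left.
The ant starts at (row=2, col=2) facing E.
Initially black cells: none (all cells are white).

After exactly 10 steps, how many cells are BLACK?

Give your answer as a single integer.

Step 1: on WHITE (2,2): turn R to S, flip to black, move to (3,2). |black|=1
Step 2: on WHITE (3,2): turn R to W, flip to black, move to (3,1). |black|=2
Step 3: on WHITE (3,1): turn R to N, flip to black, move to (2,1). |black|=3
Step 4: on WHITE (2,1): turn R to E, flip to black, move to (2,2). |black|=4
Step 5: on BLACK (2,2): turn L to N, flip to white, move to (1,2). |black|=3
Step 6: on WHITE (1,2): turn R to E, flip to black, move to (1,3). |black|=4
Step 7: on WHITE (1,3): turn R to S, flip to black, move to (2,3). |black|=5
Step 8: on WHITE (2,3): turn R to W, flip to black, move to (2,2). |black|=6
Step 9: on WHITE (2,2): turn R to N, flip to black, move to (1,2). |black|=7
Step 10: on BLACK (1,2): turn L to W, flip to white, move to (1,1). |black|=6

Answer: 6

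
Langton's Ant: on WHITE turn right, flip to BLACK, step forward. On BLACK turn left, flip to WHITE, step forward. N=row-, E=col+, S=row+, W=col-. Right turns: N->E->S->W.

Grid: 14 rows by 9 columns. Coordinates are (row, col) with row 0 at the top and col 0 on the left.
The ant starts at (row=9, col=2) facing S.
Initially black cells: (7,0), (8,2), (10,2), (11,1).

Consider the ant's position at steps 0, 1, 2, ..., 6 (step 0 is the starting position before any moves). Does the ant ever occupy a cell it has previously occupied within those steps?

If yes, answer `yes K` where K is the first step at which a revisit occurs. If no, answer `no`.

Step 1: on WHITE (9,2): turn R to W, flip to black, move to (9,1). |black|=5 — new cell
Step 2: on WHITE (9,1): turn R to N, flip to black, move to (8,1). |black|=6 — new cell
Step 3: on WHITE (8,1): turn R to E, flip to black, move to (8,2). |black|=7 — new cell
Step 4: on BLACK (8,2): turn L to N, flip to white, move to (7,2). |black|=6 — new cell
Step 5: on WHITE (7,2): turn R to E, flip to black, move to (7,3). |black|=7 — new cell
Step 6: on WHITE (7,3): turn R to S, flip to black, move to (8,3). |black|=8 — new cell
No revisit within 6 steps.

Answer: no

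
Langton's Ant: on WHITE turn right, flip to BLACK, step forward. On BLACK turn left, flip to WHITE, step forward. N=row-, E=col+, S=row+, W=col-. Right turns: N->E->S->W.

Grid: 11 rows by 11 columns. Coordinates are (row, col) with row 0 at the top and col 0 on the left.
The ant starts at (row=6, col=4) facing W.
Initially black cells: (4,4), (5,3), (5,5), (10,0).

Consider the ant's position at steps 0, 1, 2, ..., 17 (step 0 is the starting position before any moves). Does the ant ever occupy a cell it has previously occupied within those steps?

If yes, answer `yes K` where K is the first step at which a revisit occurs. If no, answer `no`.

Step 1: on WHITE (6,4): turn R to N, flip to black, move to (5,4). |black|=5 — new cell
Step 2: on WHITE (5,4): turn R to E, flip to black, move to (5,5). |black|=6 — new cell
Step 3: on BLACK (5,5): turn L to N, flip to white, move to (4,5). |black|=5 — new cell
Step 4: on WHITE (4,5): turn R to E, flip to black, move to (4,6). |black|=6 — new cell
Step 5: on WHITE (4,6): turn R to S, flip to black, move to (5,6). |black|=7 — new cell
Step 6: on WHITE (5,6): turn R to W, flip to black, move to (5,5). |black|=8 — REVISIT

Answer: yes 6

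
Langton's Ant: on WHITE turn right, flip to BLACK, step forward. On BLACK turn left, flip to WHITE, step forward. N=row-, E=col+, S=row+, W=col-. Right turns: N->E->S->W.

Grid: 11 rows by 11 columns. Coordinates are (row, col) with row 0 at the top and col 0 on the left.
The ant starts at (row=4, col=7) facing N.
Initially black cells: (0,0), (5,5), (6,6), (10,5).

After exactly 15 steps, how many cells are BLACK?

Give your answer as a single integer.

Answer: 13

Derivation:
Step 1: on WHITE (4,7): turn R to E, flip to black, move to (4,8). |black|=5
Step 2: on WHITE (4,8): turn R to S, flip to black, move to (5,8). |black|=6
Step 3: on WHITE (5,8): turn R to W, flip to black, move to (5,7). |black|=7
Step 4: on WHITE (5,7): turn R to N, flip to black, move to (4,7). |black|=8
Step 5: on BLACK (4,7): turn L to W, flip to white, move to (4,6). |black|=7
Step 6: on WHITE (4,6): turn R to N, flip to black, move to (3,6). |black|=8
Step 7: on WHITE (3,6): turn R to E, flip to black, move to (3,7). |black|=9
Step 8: on WHITE (3,7): turn R to S, flip to black, move to (4,7). |black|=10
Step 9: on WHITE (4,7): turn R to W, flip to black, move to (4,6). |black|=11
Step 10: on BLACK (4,6): turn L to S, flip to white, move to (5,6). |black|=10
Step 11: on WHITE (5,6): turn R to W, flip to black, move to (5,5). |black|=11
Step 12: on BLACK (5,5): turn L to S, flip to white, move to (6,5). |black|=10
Step 13: on WHITE (6,5): turn R to W, flip to black, move to (6,4). |black|=11
Step 14: on WHITE (6,4): turn R to N, flip to black, move to (5,4). |black|=12
Step 15: on WHITE (5,4): turn R to E, flip to black, move to (5,5). |black|=13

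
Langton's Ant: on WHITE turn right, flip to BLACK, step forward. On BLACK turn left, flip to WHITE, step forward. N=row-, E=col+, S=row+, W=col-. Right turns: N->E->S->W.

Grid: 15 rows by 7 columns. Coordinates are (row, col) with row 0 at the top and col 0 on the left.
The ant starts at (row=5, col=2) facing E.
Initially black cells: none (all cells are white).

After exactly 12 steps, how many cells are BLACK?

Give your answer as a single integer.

Step 1: on WHITE (5,2): turn R to S, flip to black, move to (6,2). |black|=1
Step 2: on WHITE (6,2): turn R to W, flip to black, move to (6,1). |black|=2
Step 3: on WHITE (6,1): turn R to N, flip to black, move to (5,1). |black|=3
Step 4: on WHITE (5,1): turn R to E, flip to black, move to (5,2). |black|=4
Step 5: on BLACK (5,2): turn L to N, flip to white, move to (4,2). |black|=3
Step 6: on WHITE (4,2): turn R to E, flip to black, move to (4,3). |black|=4
Step 7: on WHITE (4,3): turn R to S, flip to black, move to (5,3). |black|=5
Step 8: on WHITE (5,3): turn R to W, flip to black, move to (5,2). |black|=6
Step 9: on WHITE (5,2): turn R to N, flip to black, move to (4,2). |black|=7
Step 10: on BLACK (4,2): turn L to W, flip to white, move to (4,1). |black|=6
Step 11: on WHITE (4,1): turn R to N, flip to black, move to (3,1). |black|=7
Step 12: on WHITE (3,1): turn R to E, flip to black, move to (3,2). |black|=8

Answer: 8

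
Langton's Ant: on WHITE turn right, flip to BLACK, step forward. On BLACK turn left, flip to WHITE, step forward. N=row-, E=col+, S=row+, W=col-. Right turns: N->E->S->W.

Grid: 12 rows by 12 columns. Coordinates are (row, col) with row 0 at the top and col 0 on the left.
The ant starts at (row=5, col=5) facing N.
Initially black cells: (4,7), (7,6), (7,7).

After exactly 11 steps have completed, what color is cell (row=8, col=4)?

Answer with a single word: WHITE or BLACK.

Step 1: on WHITE (5,5): turn R to E, flip to black, move to (5,6). |black|=4
Step 2: on WHITE (5,6): turn R to S, flip to black, move to (6,6). |black|=5
Step 3: on WHITE (6,6): turn R to W, flip to black, move to (6,5). |black|=6
Step 4: on WHITE (6,5): turn R to N, flip to black, move to (5,5). |black|=7
Step 5: on BLACK (5,5): turn L to W, flip to white, move to (5,4). |black|=6
Step 6: on WHITE (5,4): turn R to N, flip to black, move to (4,4). |black|=7
Step 7: on WHITE (4,4): turn R to E, flip to black, move to (4,5). |black|=8
Step 8: on WHITE (4,5): turn R to S, flip to black, move to (5,5). |black|=9
Step 9: on WHITE (5,5): turn R to W, flip to black, move to (5,4). |black|=10
Step 10: on BLACK (5,4): turn L to S, flip to white, move to (6,4). |black|=9
Step 11: on WHITE (6,4): turn R to W, flip to black, move to (6,3). |black|=10

Answer: WHITE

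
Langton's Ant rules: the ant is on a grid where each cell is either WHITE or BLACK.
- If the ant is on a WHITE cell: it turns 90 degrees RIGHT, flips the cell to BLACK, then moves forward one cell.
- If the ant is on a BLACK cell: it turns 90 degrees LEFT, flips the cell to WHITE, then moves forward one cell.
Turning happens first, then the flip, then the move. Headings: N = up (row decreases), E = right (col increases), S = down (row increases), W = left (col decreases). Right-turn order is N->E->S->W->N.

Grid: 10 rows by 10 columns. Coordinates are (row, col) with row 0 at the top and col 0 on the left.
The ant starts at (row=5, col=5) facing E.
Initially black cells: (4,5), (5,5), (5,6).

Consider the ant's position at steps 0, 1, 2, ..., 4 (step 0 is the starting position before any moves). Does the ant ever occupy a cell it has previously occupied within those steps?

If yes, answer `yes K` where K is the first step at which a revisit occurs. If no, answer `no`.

Answer: no

Derivation:
Step 1: on BLACK (5,5): turn L to N, flip to white, move to (4,5). |black|=2 — new cell
Step 2: on BLACK (4,5): turn L to W, flip to white, move to (4,4). |black|=1 — new cell
Step 3: on WHITE (4,4): turn R to N, flip to black, move to (3,4). |black|=2 — new cell
Step 4: on WHITE (3,4): turn R to E, flip to black, move to (3,5). |black|=3 — new cell
No revisit within 4 steps.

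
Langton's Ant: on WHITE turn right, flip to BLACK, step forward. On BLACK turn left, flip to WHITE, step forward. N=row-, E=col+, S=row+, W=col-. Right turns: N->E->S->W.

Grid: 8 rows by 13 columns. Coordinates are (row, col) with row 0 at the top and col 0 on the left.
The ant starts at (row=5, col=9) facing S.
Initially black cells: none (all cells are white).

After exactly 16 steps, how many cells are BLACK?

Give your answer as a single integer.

Step 1: on WHITE (5,9): turn R to W, flip to black, move to (5,8). |black|=1
Step 2: on WHITE (5,8): turn R to N, flip to black, move to (4,8). |black|=2
Step 3: on WHITE (4,8): turn R to E, flip to black, move to (4,9). |black|=3
Step 4: on WHITE (4,9): turn R to S, flip to black, move to (5,9). |black|=4
Step 5: on BLACK (5,9): turn L to E, flip to white, move to (5,10). |black|=3
Step 6: on WHITE (5,10): turn R to S, flip to black, move to (6,10). |black|=4
Step 7: on WHITE (6,10): turn R to W, flip to black, move to (6,9). |black|=5
Step 8: on WHITE (6,9): turn R to N, flip to black, move to (5,9). |black|=6
Step 9: on WHITE (5,9): turn R to E, flip to black, move to (5,10). |black|=7
Step 10: on BLACK (5,10): turn L to N, flip to white, move to (4,10). |black|=6
Step 11: on WHITE (4,10): turn R to E, flip to black, move to (4,11). |black|=7
Step 12: on WHITE (4,11): turn R to S, flip to black, move to (5,11). |black|=8
Step 13: on WHITE (5,11): turn R to W, flip to black, move to (5,10). |black|=9
Step 14: on WHITE (5,10): turn R to N, flip to black, move to (4,10). |black|=10
Step 15: on BLACK (4,10): turn L to W, flip to white, move to (4,9). |black|=9
Step 16: on BLACK (4,9): turn L to S, flip to white, move to (5,9). |black|=8

Answer: 8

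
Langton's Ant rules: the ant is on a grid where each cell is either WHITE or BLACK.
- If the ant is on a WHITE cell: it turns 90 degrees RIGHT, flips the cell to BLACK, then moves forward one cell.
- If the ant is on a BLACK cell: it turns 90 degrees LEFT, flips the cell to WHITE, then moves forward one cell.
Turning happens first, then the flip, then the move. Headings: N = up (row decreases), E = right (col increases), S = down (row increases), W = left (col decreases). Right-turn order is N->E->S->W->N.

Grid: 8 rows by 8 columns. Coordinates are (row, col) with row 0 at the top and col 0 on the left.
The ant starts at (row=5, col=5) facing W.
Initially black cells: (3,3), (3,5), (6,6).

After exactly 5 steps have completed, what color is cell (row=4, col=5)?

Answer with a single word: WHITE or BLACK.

Answer: BLACK

Derivation:
Step 1: on WHITE (5,5): turn R to N, flip to black, move to (4,5). |black|=4
Step 2: on WHITE (4,5): turn R to E, flip to black, move to (4,6). |black|=5
Step 3: on WHITE (4,6): turn R to S, flip to black, move to (5,6). |black|=6
Step 4: on WHITE (5,6): turn R to W, flip to black, move to (5,5). |black|=7
Step 5: on BLACK (5,5): turn L to S, flip to white, move to (6,5). |black|=6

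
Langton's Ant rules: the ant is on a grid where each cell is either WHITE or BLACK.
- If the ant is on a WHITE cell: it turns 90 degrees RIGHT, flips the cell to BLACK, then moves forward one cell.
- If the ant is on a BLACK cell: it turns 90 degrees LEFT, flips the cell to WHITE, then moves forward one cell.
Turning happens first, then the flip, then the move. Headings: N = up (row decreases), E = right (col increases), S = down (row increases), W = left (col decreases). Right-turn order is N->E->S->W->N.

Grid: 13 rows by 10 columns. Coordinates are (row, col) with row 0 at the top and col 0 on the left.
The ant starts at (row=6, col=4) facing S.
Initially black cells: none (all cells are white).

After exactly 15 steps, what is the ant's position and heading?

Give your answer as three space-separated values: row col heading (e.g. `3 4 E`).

Step 1: on WHITE (6,4): turn R to W, flip to black, move to (6,3). |black|=1
Step 2: on WHITE (6,3): turn R to N, flip to black, move to (5,3). |black|=2
Step 3: on WHITE (5,3): turn R to E, flip to black, move to (5,4). |black|=3
Step 4: on WHITE (5,4): turn R to S, flip to black, move to (6,4). |black|=4
Step 5: on BLACK (6,4): turn L to E, flip to white, move to (6,5). |black|=3
Step 6: on WHITE (6,5): turn R to S, flip to black, move to (7,5). |black|=4
Step 7: on WHITE (7,5): turn R to W, flip to black, move to (7,4). |black|=5
Step 8: on WHITE (7,4): turn R to N, flip to black, move to (6,4). |black|=6
Step 9: on WHITE (6,4): turn R to E, flip to black, move to (6,5). |black|=7
Step 10: on BLACK (6,5): turn L to N, flip to white, move to (5,5). |black|=6
Step 11: on WHITE (5,5): turn R to E, flip to black, move to (5,6). |black|=7
Step 12: on WHITE (5,6): turn R to S, flip to black, move to (6,6). |black|=8
Step 13: on WHITE (6,6): turn R to W, flip to black, move to (6,5). |black|=9
Step 14: on WHITE (6,5): turn R to N, flip to black, move to (5,5). |black|=10
Step 15: on BLACK (5,5): turn L to W, flip to white, move to (5,4). |black|=9

Answer: 5 4 W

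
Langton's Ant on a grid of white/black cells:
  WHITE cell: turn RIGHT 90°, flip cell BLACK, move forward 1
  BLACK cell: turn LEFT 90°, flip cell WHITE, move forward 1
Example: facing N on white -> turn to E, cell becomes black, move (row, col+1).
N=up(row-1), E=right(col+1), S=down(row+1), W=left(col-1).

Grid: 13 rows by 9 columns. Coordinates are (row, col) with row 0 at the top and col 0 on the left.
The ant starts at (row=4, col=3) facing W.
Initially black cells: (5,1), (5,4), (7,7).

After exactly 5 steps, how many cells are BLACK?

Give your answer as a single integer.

Answer: 6

Derivation:
Step 1: on WHITE (4,3): turn R to N, flip to black, move to (3,3). |black|=4
Step 2: on WHITE (3,3): turn R to E, flip to black, move to (3,4). |black|=5
Step 3: on WHITE (3,4): turn R to S, flip to black, move to (4,4). |black|=6
Step 4: on WHITE (4,4): turn R to W, flip to black, move to (4,3). |black|=7
Step 5: on BLACK (4,3): turn L to S, flip to white, move to (5,3). |black|=6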